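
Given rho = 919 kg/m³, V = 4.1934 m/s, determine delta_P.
Formula: V = \sqrt{\frac{2 \Delta P}{\rho}}
Substituting knowns: 4.1934 = √(2·(delta_P·1000)/919)
Solving for delta_P: delta_P = 4.1934²·919/2/1000 = 8.08 kPa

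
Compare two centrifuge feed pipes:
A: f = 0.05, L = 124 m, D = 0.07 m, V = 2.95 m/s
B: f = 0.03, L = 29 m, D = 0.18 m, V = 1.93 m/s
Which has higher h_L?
h_L(A) = 39.29 m, h_L(B) = 0.9176 m. Answer: A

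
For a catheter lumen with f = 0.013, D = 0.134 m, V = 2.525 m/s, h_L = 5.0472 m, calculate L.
Formula: h_L = f \frac{L}{D} \frac{V^2}{2g}
Substituting knowns: 5.0472 = 0.013·(L/0.134)·2.525²/(2·9.81)
Solving for L: L = 5.0472·2·9.81·0.134/(0.013·2.525²) = 160.1 m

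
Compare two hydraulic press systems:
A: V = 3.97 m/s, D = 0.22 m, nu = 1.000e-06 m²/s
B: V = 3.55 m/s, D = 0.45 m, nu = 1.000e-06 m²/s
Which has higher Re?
Re(A) = 873400, Re(B) = 1.598e+06. Answer: B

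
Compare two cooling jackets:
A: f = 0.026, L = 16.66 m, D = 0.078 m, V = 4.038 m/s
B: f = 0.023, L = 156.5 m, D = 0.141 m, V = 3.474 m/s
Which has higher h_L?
h_L(A) = 4.615 m, h_L(B) = 15.7 m. Answer: B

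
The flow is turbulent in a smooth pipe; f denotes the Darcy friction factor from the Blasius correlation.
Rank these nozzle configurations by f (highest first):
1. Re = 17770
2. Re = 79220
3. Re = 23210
Case 1: f = 0.02737
Case 2: f = 0.01884
Case 3: f = 0.0256
Ranking (highest first): 1, 3, 2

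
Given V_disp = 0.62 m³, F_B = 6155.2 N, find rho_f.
Formula: F_B = \rho_f g V_{disp}
Substituting knowns: 6155.2 = rho_f·9.81·0.62
Solving for rho_f: rho_f = 6155.2/(9.81·0.62) = 1012 kg/m³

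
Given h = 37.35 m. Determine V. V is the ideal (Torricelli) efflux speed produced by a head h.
Formula: V = \sqrt{2 g h}
V = √(2·9.81·37.35) = 27.07 m/s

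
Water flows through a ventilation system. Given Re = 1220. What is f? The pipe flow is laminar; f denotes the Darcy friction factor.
Formula: f = \frac{64}{Re}
f = 64/1220 = 0.05246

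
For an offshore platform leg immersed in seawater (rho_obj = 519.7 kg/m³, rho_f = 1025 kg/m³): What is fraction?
Formula: f_{sub} = \frac{\rho_{obj}}{\rho_f}
fraction = 519.7/1025 = 0.507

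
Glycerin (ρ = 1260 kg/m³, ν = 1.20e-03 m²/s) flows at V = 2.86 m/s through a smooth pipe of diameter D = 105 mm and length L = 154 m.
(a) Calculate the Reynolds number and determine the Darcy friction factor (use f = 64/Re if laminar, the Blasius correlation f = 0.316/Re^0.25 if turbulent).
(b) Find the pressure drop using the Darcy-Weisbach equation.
(a) Re = V·D/ν = 2.86·0.105/1.20e-03 = 250.25 → laminar (Re < 2300); f = 64/Re = 64/250.25 = 0.25574
(b) Darcy-Weisbach: ΔP = f·(L/D)·½ρV²/1000 = 0.25574·(154/0.105)·½·1260·2.86²/1000 = 1933 kPa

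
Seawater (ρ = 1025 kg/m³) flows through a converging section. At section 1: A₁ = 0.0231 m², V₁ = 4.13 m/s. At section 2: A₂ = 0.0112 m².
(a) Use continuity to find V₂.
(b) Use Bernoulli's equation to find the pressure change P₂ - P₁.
(a) Continuity: A₁V₁=A₂V₂ -> V₂=A₁V₁/A₂=0.0231*4.13/0.0112=8.52 m/s
(b) Bernoulli: P₂-P₁=0.5*rho*(V₁^2-V₂^2)/1000=0.5*1025*(4.13^2-8.52^2)/1000=-28.46 kPa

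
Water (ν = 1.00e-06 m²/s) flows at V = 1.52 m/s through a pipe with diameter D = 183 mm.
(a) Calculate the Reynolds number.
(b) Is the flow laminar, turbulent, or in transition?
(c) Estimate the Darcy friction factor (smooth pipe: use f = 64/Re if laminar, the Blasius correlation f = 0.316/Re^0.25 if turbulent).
(a) Re = V·D/ν = 1.52·0.183/1.00e-06 = 278160
(b) Flow regime: turbulent (Re > 4000)
(c) Friction factor: f = 0.316/Re^0.25 = 0.316/278160^0.25 = 0.01376 (Blasius is strictly valid for Re ≲ 1e5; used here as the smooth-pipe estimate the problem specifies)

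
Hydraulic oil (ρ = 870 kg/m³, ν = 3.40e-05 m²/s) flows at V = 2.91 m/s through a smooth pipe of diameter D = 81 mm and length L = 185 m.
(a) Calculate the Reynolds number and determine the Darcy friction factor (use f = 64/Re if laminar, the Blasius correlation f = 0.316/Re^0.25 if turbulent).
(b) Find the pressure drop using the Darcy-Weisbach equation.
(a) Re = V·D/ν = 2.91·0.081/3.40e-05 = 6932.6 → turbulent (Re > 4000); f = 0.316/Re^0.25 = 0.316/6932.6^0.25 = 0.034631
(b) Darcy-Weisbach: ΔP = f·(L/D)·½ρV²/1000 = 0.034631·(185/0.081)·½·870·2.91²/1000 = 291.4 kPa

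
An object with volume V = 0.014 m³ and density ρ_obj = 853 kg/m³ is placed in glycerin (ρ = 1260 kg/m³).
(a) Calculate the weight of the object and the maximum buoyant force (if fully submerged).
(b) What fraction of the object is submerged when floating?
(a) W=rho_obj*g*V=853*9.81*0.014=117.2 N; F_B(max)=rho*g*V=1260*9.81*0.014=173.0 N
(b) Floating fraction=rho_obj/rho=853/1260=0.677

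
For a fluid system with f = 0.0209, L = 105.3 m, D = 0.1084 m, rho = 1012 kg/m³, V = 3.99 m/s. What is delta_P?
Formula: \Delta P = f \frac{L}{D} \frac{\rho V^2}{2}
delta_P = 0.0209·(105.3/0.1084)·0.5·1012·3.99²/1000 = 163.5 kPa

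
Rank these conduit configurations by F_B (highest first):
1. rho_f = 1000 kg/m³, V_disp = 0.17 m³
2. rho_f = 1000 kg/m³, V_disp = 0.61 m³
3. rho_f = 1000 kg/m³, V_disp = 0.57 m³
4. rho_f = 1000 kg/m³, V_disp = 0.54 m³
Case 1: F_B = 1668 N
Case 2: F_B = 5984 N
Case 3: F_B = 5592 N
Case 4: F_B = 5297 N
Ranking (highest first): 2, 3, 4, 1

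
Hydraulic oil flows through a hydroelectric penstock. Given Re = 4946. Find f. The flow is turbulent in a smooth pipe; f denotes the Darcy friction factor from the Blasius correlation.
Formula: f = \frac{0.316}{Re^{0.25}}
f = 0.316/4946^0.25 = 0.03768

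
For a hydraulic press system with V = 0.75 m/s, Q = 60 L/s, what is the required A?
Formula: Q = A V
Substituting knowns: 60 = A·0.75·1000
Solving for A: A = (60/1000)/0.75 = 0.08 m²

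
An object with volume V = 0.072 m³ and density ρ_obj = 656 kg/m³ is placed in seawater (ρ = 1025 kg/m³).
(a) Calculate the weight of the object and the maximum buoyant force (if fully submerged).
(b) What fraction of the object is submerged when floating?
(a) W=rho_obj*g*V=656*9.81*0.072=463.3 N; F_B(max)=rho*g*V=1025*9.81*0.072=724.0 N
(b) Floating fraction=rho_obj/rho=656/1025=0.640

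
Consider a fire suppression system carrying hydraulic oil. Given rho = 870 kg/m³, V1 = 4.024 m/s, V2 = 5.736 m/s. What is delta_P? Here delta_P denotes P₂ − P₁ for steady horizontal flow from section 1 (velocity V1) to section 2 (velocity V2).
Formula: \Delta P = \frac{1}{2} \rho (V_1^2 - V_2^2)
delta_P = 0.5·870·(4.024² − 5.736²)/1000 = -7.268 kPa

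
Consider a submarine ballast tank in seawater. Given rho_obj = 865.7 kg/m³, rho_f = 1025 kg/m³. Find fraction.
Formula: f_{sub} = \frac{\rho_{obj}}{\rho_f}
fraction = 865.7/1025 = 0.8446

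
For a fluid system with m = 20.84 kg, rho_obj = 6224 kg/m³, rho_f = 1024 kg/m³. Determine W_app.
Formula: W_{app} = mg\left(1 - \frac{\rho_f}{\rho_{obj}}\right)
W_app = 20.84·9.81·(1 − 1024/6224) = 170.8 N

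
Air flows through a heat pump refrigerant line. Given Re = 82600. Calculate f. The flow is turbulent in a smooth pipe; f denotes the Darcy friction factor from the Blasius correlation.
Formula: f = \frac{0.316}{Re^{0.25}}
f = 0.316/82600^0.25 = 0.01864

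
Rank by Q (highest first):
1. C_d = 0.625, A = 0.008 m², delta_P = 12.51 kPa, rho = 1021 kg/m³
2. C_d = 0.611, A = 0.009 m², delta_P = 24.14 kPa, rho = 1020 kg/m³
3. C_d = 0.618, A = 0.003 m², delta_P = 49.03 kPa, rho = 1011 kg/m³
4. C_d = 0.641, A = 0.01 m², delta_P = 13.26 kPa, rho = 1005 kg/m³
Case 1: Q = 24.75 L/s
Case 2: Q = 37.83 L/s
Case 3: Q = 18.26 L/s
Case 4: Q = 32.93 L/s
Ranking (highest first): 2, 4, 1, 3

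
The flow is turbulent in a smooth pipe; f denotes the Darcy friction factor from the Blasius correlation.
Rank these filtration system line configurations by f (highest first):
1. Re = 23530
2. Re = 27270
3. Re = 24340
Case 1: f = 0.02551
Case 2: f = 0.02459
Case 3: f = 0.0253
Ranking (highest first): 1, 3, 2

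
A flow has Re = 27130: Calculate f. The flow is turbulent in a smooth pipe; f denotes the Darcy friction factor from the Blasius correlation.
Formula: f = \frac{0.316}{Re^{0.25}}
f = 0.316/27130^0.25 = 0.02462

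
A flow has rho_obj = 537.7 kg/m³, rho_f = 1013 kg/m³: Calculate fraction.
Formula: f_{sub} = \frac{\rho_{obj}}{\rho_f}
fraction = 537.7/1013 = 0.5308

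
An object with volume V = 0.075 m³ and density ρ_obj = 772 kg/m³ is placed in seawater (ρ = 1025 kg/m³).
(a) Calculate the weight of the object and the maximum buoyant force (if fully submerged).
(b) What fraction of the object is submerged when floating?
(a) W=rho_obj*g*V=772*9.81*0.075=568.0 N; F_B(max)=rho*g*V=1025*9.81*0.075=754.1 N
(b) Floating fraction=rho_obj/rho=772/1025=0.753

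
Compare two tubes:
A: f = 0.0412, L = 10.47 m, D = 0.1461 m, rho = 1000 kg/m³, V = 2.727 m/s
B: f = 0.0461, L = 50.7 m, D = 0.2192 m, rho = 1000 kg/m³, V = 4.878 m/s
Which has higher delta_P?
delta_P(A) = 10.98 kPa, delta_P(B) = 126.9 kPa. Answer: B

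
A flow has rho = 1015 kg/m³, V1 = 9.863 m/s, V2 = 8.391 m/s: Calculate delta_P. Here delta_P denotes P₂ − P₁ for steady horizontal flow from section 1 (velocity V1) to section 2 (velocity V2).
Formula: \Delta P = \frac{1}{2} \rho (V_1^2 - V_2^2)
delta_P = 0.5·1015·(9.863² − 8.391²)/1000 = 13.64 kPa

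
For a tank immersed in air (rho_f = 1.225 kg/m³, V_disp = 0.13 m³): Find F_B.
Formula: F_B = \rho_f g V_{disp}
F_B = 1.225·9.81·0.13 = 1.562 N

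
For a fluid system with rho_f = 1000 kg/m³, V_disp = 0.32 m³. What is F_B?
Formula: F_B = \rho_f g V_{disp}
F_B = 1000·9.81·0.32 = 3139 N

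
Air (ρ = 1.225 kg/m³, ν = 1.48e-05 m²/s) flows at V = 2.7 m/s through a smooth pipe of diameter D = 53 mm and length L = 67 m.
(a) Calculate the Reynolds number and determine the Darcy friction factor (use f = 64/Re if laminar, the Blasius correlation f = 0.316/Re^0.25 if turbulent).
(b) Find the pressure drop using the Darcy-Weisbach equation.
(a) Re = V·D/ν = 2.7·0.053/1.48e-05 = 9668.9 → turbulent (Re > 4000); f = 0.316/Re^0.25 = 0.316/9668.9^0.25 = 0.031867
(b) Darcy-Weisbach: ΔP = f·(L/D)·½ρV²/1000 = 0.031867·(67/0.053)·½·1.225·2.7²/1000 = 0.1799 kPa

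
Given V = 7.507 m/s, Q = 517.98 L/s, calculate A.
Formula: Q = A V
Substituting knowns: 517.98 = A·7.507·1000
Solving for A: A = (517.98/1000)/7.507 = 0.069 m²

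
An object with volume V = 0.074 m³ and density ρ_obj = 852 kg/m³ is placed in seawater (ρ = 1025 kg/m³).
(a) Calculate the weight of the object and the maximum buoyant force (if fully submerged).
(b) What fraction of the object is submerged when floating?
(a) W=rho_obj*g*V=852*9.81*0.074=618.5 N; F_B(max)=rho*g*V=1025*9.81*0.074=744.1 N
(b) Floating fraction=rho_obj/rho=852/1025=0.831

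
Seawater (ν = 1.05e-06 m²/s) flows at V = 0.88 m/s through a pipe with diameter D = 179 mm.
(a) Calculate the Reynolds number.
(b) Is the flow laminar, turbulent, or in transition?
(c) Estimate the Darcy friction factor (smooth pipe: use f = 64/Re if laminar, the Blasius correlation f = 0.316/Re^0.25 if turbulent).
(a) Re = V·D/ν = 0.88·0.179/1.05e-06 = 150020
(b) Flow regime: turbulent (Re > 4000)
(c) Friction factor: f = 0.316/Re^0.25 = 0.316/150020^0.25 = 0.01606 (Blasius is strictly valid for Re ≲ 1e5; used here as the smooth-pipe estimate the problem specifies)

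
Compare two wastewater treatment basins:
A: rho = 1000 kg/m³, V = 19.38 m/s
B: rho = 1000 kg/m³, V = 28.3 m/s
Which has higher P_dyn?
P_dyn(A) = 187.8 kPa, P_dyn(B) = 400.4 kPa. Answer: B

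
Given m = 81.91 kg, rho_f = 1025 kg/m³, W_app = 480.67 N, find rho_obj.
Formula: W_{app} = mg\left(1 - \frac{\rho_f}{\rho_{obj}}\right)
Substituting knowns: 480.67 = 81.91·9.81·(1 − 1025/rho_obj)
Solving for rho_obj: rho_obj = 1025/(1 − 480.67/(81.91·9.81)) = 2551 kg/m³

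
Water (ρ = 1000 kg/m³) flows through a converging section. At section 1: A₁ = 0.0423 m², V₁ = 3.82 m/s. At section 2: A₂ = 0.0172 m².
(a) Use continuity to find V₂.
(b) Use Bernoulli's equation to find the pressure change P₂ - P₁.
(a) Continuity: A₁V₁=A₂V₂ -> V₂=A₁V₁/A₂=0.0423*3.82/0.0172=9.39 m/s
(b) Bernoulli: P₂-P₁=0.5*rho*(V₁^2-V₂^2)/1000=0.5*1000*(3.82^2-9.39^2)/1000=-36.79 kPa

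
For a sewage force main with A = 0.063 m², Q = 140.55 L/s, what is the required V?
Formula: Q = A V
Substituting knowns: 140.55 = 0.063·V·1000
Solving for V: V = (140.55/1000)/0.063 = 2.231 m/s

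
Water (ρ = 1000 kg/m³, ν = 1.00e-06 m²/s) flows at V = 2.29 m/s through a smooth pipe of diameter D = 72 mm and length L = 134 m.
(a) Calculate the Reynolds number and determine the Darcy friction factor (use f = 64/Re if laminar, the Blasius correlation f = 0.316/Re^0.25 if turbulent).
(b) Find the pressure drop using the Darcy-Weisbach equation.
(a) Re = V·D/ν = 2.29·0.072/1.00e-06 = 164880 → turbulent (Re > 4000); f = 0.316/Re^0.25 = 0.316/164880^0.25 = 0.015682 (Blasius is strictly valid for Re ≲ 1e5; used here as the smooth-pipe estimate the problem specifies)
(b) Darcy-Weisbach: ΔP = f·(L/D)·½ρV²/1000 = 0.015682·(134/0.072)·½·1000·2.29²/1000 = 76.53 kPa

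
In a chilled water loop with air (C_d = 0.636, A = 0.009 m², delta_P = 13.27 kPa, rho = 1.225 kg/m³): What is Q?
Formula: Q = C_d A \sqrt{\frac{2 \Delta P}{\rho}}
Q = 0.636·0.009·√(2·(13.27·1000)/1.225)·1000 = 842.5 L/s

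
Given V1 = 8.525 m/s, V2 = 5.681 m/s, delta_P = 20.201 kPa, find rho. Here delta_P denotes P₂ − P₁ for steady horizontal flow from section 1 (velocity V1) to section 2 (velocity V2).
Formula: \Delta P = \frac{1}{2} \rho (V_1^2 - V_2^2)
Substituting knowns: 20.201 = 0.5·rho·(8.525² − 5.681²)/1000
Solving for rho: rho = 2·(20.201·1000)/(8.525² − 5.681²) = 1000 kg/m³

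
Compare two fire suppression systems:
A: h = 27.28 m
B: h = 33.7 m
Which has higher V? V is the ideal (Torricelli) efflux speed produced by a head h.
V(A) = 23.14 m/s, V(B) = 25.71 m/s. Answer: B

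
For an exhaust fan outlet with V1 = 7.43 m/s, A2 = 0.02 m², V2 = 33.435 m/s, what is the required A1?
Formula: V_2 = \frac{A_1 V_1}{A_2}
Substituting knowns: 33.435 = A1·7.43/0.02
Solving for A1: A1 = 33.435·0.02/7.43 = 0.09 m²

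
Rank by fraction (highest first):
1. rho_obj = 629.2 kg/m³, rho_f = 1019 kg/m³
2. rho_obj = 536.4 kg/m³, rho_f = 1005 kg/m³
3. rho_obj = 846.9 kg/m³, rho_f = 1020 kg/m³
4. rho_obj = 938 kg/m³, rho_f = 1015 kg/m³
Case 1: fraction = 0.6175
Case 2: fraction = 0.5337
Case 3: fraction = 0.8303
Case 4: fraction = 0.9241
Ranking (highest first): 4, 3, 1, 2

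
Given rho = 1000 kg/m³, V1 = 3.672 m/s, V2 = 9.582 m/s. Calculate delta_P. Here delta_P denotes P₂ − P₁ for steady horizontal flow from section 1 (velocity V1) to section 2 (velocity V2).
Formula: \Delta P = \frac{1}{2} \rho (V_1^2 - V_2^2)
delta_P = 0.5·1000·(3.672² − 9.582²)/1000 = -39.17 kPa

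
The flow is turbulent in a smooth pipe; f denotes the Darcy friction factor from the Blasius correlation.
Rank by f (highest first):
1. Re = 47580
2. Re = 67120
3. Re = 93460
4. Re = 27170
Case 1: f = 0.0214
Case 2: f = 0.01963
Case 3: f = 0.01807
Case 4: f = 0.02461
Ranking (highest first): 4, 1, 2, 3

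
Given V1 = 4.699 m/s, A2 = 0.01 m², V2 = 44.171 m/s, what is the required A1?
Formula: V_2 = \frac{A_1 V_1}{A_2}
Substituting knowns: 44.171 = A1·4.699/0.01
Solving for A1: A1 = 44.171·0.01/4.699 = 0.094 m²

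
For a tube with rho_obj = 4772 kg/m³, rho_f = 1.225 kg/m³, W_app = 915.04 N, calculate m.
Formula: W_{app} = mg\left(1 - \frac{\rho_f}{\rho_{obj}}\right)
Substituting knowns: 915.04 = m·9.81·(1 − 1.225/4772)
Solving for m: m = 915.04/(9.81·(1 − 1.225/4772)) = 93.3 kg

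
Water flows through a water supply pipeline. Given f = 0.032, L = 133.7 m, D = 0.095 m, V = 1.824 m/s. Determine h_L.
Formula: h_L = f \frac{L}{D} \frac{V^2}{2g}
h_L = 0.032·(133.7/0.095)·1.824²/(2·9.81) = 7.637 m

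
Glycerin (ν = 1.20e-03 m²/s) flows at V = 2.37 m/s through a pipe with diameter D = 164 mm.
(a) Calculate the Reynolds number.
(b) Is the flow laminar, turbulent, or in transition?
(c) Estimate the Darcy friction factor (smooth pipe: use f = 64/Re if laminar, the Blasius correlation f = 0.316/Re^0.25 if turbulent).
(a) Re = V·D/ν = 2.37·0.164/1.20e-03 = 323.9
(b) Flow regime: laminar (Re < 2300)
(c) Friction factor: f = 64/Re = 64/323.9 = 0.1976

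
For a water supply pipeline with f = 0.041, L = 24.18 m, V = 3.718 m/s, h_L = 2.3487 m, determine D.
Formula: h_L = f \frac{L}{D} \frac{V^2}{2g}
Substituting knowns: 2.3487 = 0.041·(24.18/D)·3.718²/(2·9.81)
Solving for D: D = 0.041·24.18·3.718²/(2·9.81·2.3487) = 0.2974 m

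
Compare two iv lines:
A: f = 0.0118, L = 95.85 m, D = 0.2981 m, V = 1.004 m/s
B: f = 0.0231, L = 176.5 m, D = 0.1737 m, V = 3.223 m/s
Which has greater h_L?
h_L(A) = 0.1949 m, h_L(B) = 12.43 m. Answer: B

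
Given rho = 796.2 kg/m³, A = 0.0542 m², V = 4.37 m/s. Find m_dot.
Formula: \dot{m} = \rho A V
m_dot = 796.2·0.0542·4.37 = 188.6 kg/s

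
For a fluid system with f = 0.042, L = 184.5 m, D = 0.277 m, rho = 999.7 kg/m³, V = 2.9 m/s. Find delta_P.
Formula: \Delta P = f \frac{L}{D} \frac{\rho V^2}{2}
delta_P = 0.042·(184.5/0.277)·0.5·999.7·2.9²/1000 = 117.6 kPa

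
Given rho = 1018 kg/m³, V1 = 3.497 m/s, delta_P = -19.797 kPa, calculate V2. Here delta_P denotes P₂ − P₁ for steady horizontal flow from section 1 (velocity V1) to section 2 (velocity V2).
Formula: \Delta P = \frac{1}{2} \rho (V_1^2 - V_2^2)
Substituting knowns: -19.797 = 0.5·1018·(3.497² − V2²)/1000
Solving for V2: V2 = √(3.497² − 2·(-19.797·1000)/1018) = 7.15 m/s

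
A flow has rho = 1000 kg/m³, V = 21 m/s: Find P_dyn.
Formula: P_{dyn} = \frac{1}{2} \rho V^2
P_dyn = 0.5·1000·21²/1000 = 220.5 kPa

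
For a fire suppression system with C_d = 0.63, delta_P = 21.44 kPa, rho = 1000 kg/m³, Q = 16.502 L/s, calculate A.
Formula: Q = C_d A \sqrt{\frac{2 \Delta P}{\rho}}
Substituting knowns: 16.502 = 0.63·A·√(2·(21.44·1000)/1000)·1000
Solving for A: A = (16.502/1000)/(0.63·√(2·(21.44·1000)/1000)) = 0.004 m²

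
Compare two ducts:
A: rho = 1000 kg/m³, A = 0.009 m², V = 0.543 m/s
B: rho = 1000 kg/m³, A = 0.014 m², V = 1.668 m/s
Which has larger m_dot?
m_dot(A) = 4.887 kg/s, m_dot(B) = 23.35 kg/s. Answer: B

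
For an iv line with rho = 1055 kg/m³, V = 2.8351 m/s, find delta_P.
Formula: V = \sqrt{\frac{2 \Delta P}{\rho}}
Substituting knowns: 2.8351 = √(2·(delta_P·1000)/1055)
Solving for delta_P: delta_P = 2.8351²·1055/2/1000 = 4.24 kPa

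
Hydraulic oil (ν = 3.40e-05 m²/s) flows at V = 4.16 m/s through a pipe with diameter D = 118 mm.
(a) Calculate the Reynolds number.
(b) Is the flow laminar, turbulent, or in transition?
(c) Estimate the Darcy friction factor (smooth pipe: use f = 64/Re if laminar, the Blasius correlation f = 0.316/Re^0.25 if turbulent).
(a) Re = V·D/ν = 4.16·0.118/3.40e-05 = 14438
(b) Flow regime: turbulent (Re > 4000)
(c) Friction factor: f = 0.316/Re^0.25 = 0.316/14438^0.25 = 0.02883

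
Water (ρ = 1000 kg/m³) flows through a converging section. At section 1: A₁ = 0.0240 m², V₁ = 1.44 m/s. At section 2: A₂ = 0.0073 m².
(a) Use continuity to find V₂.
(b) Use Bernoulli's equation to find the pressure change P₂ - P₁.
(a) Continuity: A₁V₁=A₂V₂ -> V₂=A₁V₁/A₂=0.0240*1.44/0.0073=4.73 m/s
(b) Bernoulli: P₂-P₁=0.5*rho*(V₁^2-V₂^2)/1000=0.5*1000*(1.44^2-4.73^2)/1000=-10.15 kPa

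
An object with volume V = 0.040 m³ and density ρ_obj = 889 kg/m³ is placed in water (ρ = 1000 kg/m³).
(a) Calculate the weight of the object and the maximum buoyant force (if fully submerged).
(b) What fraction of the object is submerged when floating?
(a) W=rho_obj*g*V=889*9.81*0.040=348.8 N; F_B(max)=rho*g*V=1000*9.81*0.040=392.4 N
(b) Floating fraction=rho_obj/rho=889/1000=0.889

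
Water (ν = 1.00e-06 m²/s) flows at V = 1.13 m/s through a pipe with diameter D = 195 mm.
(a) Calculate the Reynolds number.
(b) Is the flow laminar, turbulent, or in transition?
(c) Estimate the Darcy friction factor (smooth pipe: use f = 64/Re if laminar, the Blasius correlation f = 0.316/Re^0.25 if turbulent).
(a) Re = V·D/ν = 1.13·0.195/1.00e-06 = 220350
(b) Flow regime: turbulent (Re > 4000)
(c) Friction factor: f = 0.316/Re^0.25 = 0.316/220350^0.25 = 0.01459 (Blasius is strictly valid for Re ≲ 1e5; used here as the smooth-pipe estimate the problem specifies)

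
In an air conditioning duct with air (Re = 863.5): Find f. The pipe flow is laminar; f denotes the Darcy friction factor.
Formula: f = \frac{64}{Re}
f = 64/863.5 = 0.07412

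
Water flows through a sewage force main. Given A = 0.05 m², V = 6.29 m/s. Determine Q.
Formula: Q = A V
Q = 0.05·6.29·1000 = 314.5 L/s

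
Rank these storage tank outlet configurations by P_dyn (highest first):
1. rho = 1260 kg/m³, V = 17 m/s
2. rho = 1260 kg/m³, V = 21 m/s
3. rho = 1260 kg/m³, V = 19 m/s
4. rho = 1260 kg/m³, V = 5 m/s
Case 1: P_dyn = 182.1 kPa
Case 2: P_dyn = 277.8 kPa
Case 3: P_dyn = 227.4 kPa
Case 4: P_dyn = 15.75 kPa
Ranking (highest first): 2, 3, 1, 4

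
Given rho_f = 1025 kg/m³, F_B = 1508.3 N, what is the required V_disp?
Formula: F_B = \rho_f g V_{disp}
Substituting knowns: 1508.3 = 1025·9.81·V_disp
Solving for V_disp: V_disp = 1508.3/(1025·9.81) = 0.15 m³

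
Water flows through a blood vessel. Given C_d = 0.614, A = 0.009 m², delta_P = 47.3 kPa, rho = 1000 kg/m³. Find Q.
Formula: Q = C_d A \sqrt{\frac{2 \Delta P}{\rho}}
Q = 0.614·0.009·√(2·(47.3·1000)/1000)·1000 = 53.75 L/s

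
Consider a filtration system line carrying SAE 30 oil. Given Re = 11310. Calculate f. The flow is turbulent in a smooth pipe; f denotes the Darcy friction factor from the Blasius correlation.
Formula: f = \frac{0.316}{Re^{0.25}}
f = 0.316/11310^0.25 = 0.03064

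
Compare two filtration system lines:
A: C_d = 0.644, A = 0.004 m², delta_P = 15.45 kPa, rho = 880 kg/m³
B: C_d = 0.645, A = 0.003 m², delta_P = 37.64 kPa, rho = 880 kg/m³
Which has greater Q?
Q(A) = 15.26 L/s, Q(B) = 17.9 L/s. Answer: B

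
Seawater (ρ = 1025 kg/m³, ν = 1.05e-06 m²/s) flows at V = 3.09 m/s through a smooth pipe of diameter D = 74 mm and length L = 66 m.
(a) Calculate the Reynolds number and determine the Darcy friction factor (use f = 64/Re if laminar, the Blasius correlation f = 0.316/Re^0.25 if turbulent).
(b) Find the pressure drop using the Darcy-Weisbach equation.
(a) Re = V·D/ν = 3.09·0.074/1.05e-06 = 217770 → turbulent (Re > 4000); f = 0.316/Re^0.25 = 0.316/217770^0.25 = 0.014628 (Blasius is strictly valid for Re ≲ 1e5; used here as the smooth-pipe estimate the problem specifies)
(b) Darcy-Weisbach: ΔP = f·(L/D)·½ρV²/1000 = 0.014628·(66/0.074)·½·1025·3.09²/1000 = 63.84 kPa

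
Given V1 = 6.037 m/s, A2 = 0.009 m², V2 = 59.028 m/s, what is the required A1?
Formula: V_2 = \frac{A_1 V_1}{A_2}
Substituting knowns: 59.028 = A1·6.037/0.009
Solving for A1: A1 = 59.028·0.009/6.037 = 0.088 m²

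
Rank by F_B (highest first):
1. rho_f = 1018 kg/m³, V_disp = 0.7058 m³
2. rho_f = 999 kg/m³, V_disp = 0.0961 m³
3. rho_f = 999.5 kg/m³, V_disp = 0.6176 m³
Case 1: F_B = 7049 N
Case 2: F_B = 941.8 N
Case 3: F_B = 6056 N
Ranking (highest first): 1, 3, 2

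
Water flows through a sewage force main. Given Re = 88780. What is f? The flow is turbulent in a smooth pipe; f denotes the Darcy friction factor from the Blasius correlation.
Formula: f = \frac{0.316}{Re^{0.25}}
f = 0.316/88780^0.25 = 0.01831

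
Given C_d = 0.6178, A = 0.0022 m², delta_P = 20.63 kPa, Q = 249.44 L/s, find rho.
Formula: Q = C_d A \sqrt{\frac{2 \Delta P}{\rho}}
Substituting knowns: 249.44 = 0.6178·0.0022·√(2·(20.63·1000)/rho)·1000
Solving for rho: rho = 2·(20.63·1000)/((249.44/1000)/(0.6178·0.0022))² = 1.225 kg/m³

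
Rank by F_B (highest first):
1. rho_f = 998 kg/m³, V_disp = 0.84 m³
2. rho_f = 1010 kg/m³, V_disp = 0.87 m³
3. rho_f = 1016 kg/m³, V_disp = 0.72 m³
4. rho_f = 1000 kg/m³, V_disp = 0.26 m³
Case 1: F_B = 8224 N
Case 2: F_B = 8620 N
Case 3: F_B = 7176 N
Case 4: F_B = 2551 N
Ranking (highest first): 2, 1, 3, 4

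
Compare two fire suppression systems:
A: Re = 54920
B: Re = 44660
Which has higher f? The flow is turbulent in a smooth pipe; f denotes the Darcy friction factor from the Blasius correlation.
f(A) = 0.02064, f(B) = 0.02174. Answer: B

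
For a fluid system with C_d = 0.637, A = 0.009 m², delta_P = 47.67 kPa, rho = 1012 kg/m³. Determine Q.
Formula: Q = C_d A \sqrt{\frac{2 \Delta P}{\rho}}
Q = 0.637·0.009·√(2·(47.67·1000)/1012)·1000 = 55.65 L/s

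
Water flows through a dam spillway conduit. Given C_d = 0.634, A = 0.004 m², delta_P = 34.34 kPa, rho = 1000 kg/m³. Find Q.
Formula: Q = C_d A \sqrt{\frac{2 \Delta P}{\rho}}
Q = 0.634·0.004·√(2·(34.34·1000)/1000)·1000 = 21.02 L/s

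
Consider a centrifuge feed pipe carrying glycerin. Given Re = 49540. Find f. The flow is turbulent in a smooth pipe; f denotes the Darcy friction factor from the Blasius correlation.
Formula: f = \frac{0.316}{Re^{0.25}}
f = 0.316/49540^0.25 = 0.02118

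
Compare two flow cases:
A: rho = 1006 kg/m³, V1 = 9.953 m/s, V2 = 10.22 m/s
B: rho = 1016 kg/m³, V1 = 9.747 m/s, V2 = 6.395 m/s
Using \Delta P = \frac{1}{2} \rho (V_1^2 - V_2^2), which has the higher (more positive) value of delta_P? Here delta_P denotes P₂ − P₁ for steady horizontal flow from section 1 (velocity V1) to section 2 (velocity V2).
delta_P(A) = -2.709 kPa, delta_P(B) = 27.49 kPa. Answer: B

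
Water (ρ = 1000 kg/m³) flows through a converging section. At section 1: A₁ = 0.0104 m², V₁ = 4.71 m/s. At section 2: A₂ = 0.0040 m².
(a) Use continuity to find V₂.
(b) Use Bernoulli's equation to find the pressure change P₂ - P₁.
(a) Continuity: A₁V₁=A₂V₂ -> V₂=A₁V₁/A₂=0.0104*4.71/0.0040=12.25 m/s
(b) Bernoulli: P₂-P₁=0.5*rho*(V₁^2-V₂^2)/1000=0.5*1000*(4.71^2-12.25^2)/1000=-63.94 kPa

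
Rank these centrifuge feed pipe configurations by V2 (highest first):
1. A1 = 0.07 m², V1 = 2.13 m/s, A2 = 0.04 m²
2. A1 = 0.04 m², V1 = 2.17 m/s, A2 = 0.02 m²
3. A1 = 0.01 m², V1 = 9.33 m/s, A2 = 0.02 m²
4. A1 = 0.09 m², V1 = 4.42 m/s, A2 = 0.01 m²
Case 1: V2 = 3.728 m/s
Case 2: V2 = 4.34 m/s
Case 3: V2 = 4.665 m/s
Case 4: V2 = 39.78 m/s
Ranking (highest first): 4, 3, 2, 1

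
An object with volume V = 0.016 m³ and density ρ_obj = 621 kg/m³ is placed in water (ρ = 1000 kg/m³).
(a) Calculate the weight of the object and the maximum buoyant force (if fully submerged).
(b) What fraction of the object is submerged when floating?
(a) W=rho_obj*g*V=621*9.81*0.016=97.5 N; F_B(max)=rho*g*V=1000*9.81*0.016=157.0 N
(b) Floating fraction=rho_obj/rho=621/1000=0.621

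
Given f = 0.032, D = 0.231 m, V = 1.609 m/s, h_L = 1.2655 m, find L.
Formula: h_L = f \frac{L}{D} \frac{V^2}{2g}
Substituting knowns: 1.2655 = 0.032·(L/0.231)·1.609²/(2·9.81)
Solving for L: L = 1.2655·2·9.81·0.231/(0.032·1.609²) = 69.23 m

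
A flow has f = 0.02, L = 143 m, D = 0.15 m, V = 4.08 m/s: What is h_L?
Formula: h_L = f \frac{L}{D} \frac{V^2}{2g}
h_L = 0.02·(143/0.15)·4.08²/(2·9.81) = 16.18 m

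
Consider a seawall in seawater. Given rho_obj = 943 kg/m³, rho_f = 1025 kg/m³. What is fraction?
Formula: f_{sub} = \frac{\rho_{obj}}{\rho_f}
fraction = 943/1025 = 0.92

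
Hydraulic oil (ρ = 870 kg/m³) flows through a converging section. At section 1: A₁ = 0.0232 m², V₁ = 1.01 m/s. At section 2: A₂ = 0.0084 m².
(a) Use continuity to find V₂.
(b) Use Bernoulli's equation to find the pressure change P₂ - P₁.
(a) Continuity: A₁V₁=A₂V₂ -> V₂=A₁V₁/A₂=0.0232*1.01/0.0084=2.79 m/s
(b) Bernoulli: P₂-P₁=0.5*rho*(V₁^2-V₂^2)/1000=0.5*870*(1.01^2-2.79^2)/1000=-2.942 kPa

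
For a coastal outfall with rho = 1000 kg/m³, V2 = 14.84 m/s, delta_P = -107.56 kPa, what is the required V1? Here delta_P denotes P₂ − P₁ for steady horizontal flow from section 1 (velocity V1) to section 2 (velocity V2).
Formula: \Delta P = \frac{1}{2} \rho (V_1^2 - V_2^2)
Substituting knowns: -107.56 = 0.5·1000·(V1² − 14.84²)/1000
Solving for V1: V1 = √(14.84² + 2·(-107.56·1000)/1000) = 2.26 m/s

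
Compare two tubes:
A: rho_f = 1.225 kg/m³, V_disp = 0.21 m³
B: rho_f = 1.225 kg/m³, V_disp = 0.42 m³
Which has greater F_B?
F_B(A) = 2.524 N, F_B(B) = 5.047 N. Answer: B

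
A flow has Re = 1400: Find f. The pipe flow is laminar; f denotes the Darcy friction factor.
Formula: f = \frac{64}{Re}
f = 64/1400 = 0.04571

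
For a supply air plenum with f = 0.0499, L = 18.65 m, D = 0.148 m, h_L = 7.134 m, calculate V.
Formula: h_L = f \frac{L}{D} \frac{V^2}{2g}
Substituting knowns: 7.134 = 0.0499·(18.65/0.148)·V²/(2·9.81)
Solving for V: V = √(7.134·2·9.81/(0.0499·(18.65/0.148))) = 4.718 m/s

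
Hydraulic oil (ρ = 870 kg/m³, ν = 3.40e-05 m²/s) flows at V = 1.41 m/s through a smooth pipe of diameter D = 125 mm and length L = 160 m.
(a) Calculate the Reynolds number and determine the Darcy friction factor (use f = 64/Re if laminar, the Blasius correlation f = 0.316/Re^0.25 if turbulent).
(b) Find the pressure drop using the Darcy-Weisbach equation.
(a) Re = V·D/ν = 1.41·0.125/3.40e-05 = 5183.8 → turbulent (Re > 4000); f = 0.316/Re^0.25 = 0.316/5183.8^0.25 = 0.037241
(b) Darcy-Weisbach: ΔP = f·(L/D)·½ρV²/1000 = 0.037241·(160/0.125)·½·870·1.41²/1000 = 41.22 kPa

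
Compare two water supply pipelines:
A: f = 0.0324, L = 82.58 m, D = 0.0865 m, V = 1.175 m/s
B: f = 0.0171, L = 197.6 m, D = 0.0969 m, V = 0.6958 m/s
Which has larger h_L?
h_L(A) = 2.177 m, h_L(B) = 0.8605 m. Answer: A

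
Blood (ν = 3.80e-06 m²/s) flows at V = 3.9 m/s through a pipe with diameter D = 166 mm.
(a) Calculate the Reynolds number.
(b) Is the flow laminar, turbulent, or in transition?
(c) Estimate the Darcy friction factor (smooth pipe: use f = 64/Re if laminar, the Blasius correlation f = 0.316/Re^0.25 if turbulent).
(a) Re = V·D/ν = 3.9·0.166/3.80e-06 = 170370
(b) Flow regime: turbulent (Re > 4000)
(c) Friction factor: f = 0.316/Re^0.25 = 0.316/170370^0.25 = 0.01555 (Blasius is strictly valid for Re ≲ 1e5; used here as the smooth-pipe estimate the problem specifies)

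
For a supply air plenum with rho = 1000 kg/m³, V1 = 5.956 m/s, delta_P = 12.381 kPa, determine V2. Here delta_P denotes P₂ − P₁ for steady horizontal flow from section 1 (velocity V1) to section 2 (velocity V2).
Formula: \Delta P = \frac{1}{2} \rho (V_1^2 - V_2^2)
Substituting knowns: 12.381 = 0.5·1000·(5.956² − V2²)/1000
Solving for V2: V2 = √(5.956² − 2·(12.381·1000)/1000) = 3.273 m/s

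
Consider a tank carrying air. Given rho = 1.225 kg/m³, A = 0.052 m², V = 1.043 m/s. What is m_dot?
Formula: \dot{m} = \rho A V
m_dot = 1.225·0.052·1.043 = 0.06644 kg/s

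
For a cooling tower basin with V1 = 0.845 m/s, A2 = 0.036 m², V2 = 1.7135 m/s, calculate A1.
Formula: V_2 = \frac{A_1 V_1}{A_2}
Substituting knowns: 1.7135 = A1·0.845/0.036
Solving for A1: A1 = 1.7135·0.036/0.845 = 0.073 m²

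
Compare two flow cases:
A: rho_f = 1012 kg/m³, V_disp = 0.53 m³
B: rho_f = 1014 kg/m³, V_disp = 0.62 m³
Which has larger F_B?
F_B(A) = 5262 N, F_B(B) = 6167 N. Answer: B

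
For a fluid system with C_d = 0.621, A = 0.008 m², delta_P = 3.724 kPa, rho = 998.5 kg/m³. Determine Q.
Formula: Q = C_d A \sqrt{\frac{2 \Delta P}{\rho}}
Q = 0.621·0.008·√(2·(3.724·1000)/998.5)·1000 = 13.57 L/s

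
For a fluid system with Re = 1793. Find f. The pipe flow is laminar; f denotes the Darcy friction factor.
Formula: f = \frac{64}{Re}
f = 64/1793 = 0.03569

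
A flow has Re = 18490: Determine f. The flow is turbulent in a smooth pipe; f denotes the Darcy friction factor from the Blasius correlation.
Formula: f = \frac{0.316}{Re^{0.25}}
f = 0.316/18490^0.25 = 0.0271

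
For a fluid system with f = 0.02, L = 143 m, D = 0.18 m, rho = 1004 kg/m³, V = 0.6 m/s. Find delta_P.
Formula: \Delta P = f \frac{L}{D} \frac{\rho V^2}{2}
delta_P = 0.02·(143/0.18)·0.5·1004·0.6²/1000 = 2.871 kPa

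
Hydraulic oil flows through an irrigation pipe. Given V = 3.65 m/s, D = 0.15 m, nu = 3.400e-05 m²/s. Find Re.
Formula: Re = \frac{V D}{\nu}
Re = 3.65·0.15/3.400e-05 = 16103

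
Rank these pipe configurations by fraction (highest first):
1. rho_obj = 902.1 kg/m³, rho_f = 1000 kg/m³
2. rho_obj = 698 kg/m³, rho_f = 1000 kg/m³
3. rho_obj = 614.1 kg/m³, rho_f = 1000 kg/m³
Case 1: fraction = 0.9021
Case 2: fraction = 0.698
Case 3: fraction = 0.6141
Ranking (highest first): 1, 2, 3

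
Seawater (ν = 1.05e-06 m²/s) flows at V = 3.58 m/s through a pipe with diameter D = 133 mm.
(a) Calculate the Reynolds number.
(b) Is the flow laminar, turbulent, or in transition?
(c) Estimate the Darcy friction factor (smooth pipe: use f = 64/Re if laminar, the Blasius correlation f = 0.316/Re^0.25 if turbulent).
(a) Re = V·D/ν = 3.58·0.133/1.05e-06 = 453470
(b) Flow regime: turbulent (Re > 4000)
(c) Friction factor: f = 0.316/Re^0.25 = 0.316/453470^0.25 = 0.01218 (Blasius is strictly valid for Re ≲ 1e5; used here as the smooth-pipe estimate the problem specifies)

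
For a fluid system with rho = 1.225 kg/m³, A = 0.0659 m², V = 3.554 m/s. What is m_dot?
Formula: \dot{m} = \rho A V
m_dot = 1.225·0.0659·3.554 = 0.2869 kg/s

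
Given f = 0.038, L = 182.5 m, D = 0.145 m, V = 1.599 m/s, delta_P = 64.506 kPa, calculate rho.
Formula: \Delta P = f \frac{L}{D} \frac{\rho V^2}{2}
Substituting knowns: 64.506 = 0.038·(182.5/0.145)·0.5·rho·1.599²/1000
Solving for rho: rho = (64.506·1000)/(0.038·(182.5/0.145)·0.5·1.599²) = 1055 kg/m³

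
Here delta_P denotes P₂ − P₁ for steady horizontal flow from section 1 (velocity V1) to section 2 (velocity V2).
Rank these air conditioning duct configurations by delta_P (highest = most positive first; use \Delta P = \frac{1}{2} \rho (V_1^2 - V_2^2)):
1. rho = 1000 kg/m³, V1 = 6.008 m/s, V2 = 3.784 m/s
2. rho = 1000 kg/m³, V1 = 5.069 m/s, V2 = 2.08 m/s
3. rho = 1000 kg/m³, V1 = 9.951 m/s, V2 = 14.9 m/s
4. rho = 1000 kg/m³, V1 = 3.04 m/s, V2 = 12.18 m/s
Case 1: delta_P = 10.89 kPa
Case 2: delta_P = 10.68 kPa
Case 3: delta_P = -61.49 kPa
Case 4: delta_P = -69.56 kPa
Ranking (highest first): 1, 2, 3, 4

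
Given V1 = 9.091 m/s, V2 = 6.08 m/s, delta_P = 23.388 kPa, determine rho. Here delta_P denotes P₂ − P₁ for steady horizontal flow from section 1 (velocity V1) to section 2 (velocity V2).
Formula: \Delta P = \frac{1}{2} \rho (V_1^2 - V_2^2)
Substituting knowns: 23.388 = 0.5·rho·(9.091² − 6.08²)/1000
Solving for rho: rho = 2·(23.388·1000)/(9.091² − 6.08²) = 1024 kg/m³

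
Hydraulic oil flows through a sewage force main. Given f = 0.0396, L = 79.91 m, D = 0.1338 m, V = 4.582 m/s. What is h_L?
Formula: h_L = f \frac{L}{D} \frac{V^2}{2g}
h_L = 0.0396·(79.91/0.1338)·4.582²/(2·9.81) = 25.31 m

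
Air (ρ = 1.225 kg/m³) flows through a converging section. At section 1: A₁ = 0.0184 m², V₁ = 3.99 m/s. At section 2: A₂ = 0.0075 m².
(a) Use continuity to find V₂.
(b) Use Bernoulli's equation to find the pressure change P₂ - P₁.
(a) Continuity: A₁V₁=A₂V₂ -> V₂=A₁V₁/A₂=0.0184*3.99/0.0075=9.79 m/s
(b) Bernoulli: P₂-P₁=0.5*rho*(V₁^2-V₂^2)/1000=0.5*1.225*(3.99^2-9.79^2)/1000=-0.04895 kPa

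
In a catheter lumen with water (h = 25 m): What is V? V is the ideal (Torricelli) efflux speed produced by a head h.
Formula: V = \sqrt{2 g h}
V = √(2·9.81·25) = 22.15 m/s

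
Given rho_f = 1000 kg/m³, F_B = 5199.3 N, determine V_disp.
Formula: F_B = \rho_f g V_{disp}
Substituting knowns: 5199.3 = 1000·9.81·V_disp
Solving for V_disp: V_disp = 5199.3/(1000·9.81) = 0.53 m³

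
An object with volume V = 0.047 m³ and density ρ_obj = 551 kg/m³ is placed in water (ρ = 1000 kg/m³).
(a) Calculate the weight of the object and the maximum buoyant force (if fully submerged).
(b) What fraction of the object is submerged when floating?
(a) W=rho_obj*g*V=551*9.81*0.047=254.0 N; F_B(max)=rho*g*V=1000*9.81*0.047=461.1 N
(b) Floating fraction=rho_obj/rho=551/1000=0.551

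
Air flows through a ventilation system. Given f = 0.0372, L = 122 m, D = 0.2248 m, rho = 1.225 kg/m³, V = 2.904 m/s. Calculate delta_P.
Formula: \Delta P = f \frac{L}{D} \frac{\rho V^2}{2}
delta_P = 0.0372·(122/0.2248)·0.5·1.225·2.904²/1000 = 0.1043 kPa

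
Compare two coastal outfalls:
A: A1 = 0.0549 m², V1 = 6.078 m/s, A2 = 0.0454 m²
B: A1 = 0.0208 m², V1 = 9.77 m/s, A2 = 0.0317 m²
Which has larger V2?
V2(A) = 7.35 m/s, V2(B) = 6.411 m/s. Answer: A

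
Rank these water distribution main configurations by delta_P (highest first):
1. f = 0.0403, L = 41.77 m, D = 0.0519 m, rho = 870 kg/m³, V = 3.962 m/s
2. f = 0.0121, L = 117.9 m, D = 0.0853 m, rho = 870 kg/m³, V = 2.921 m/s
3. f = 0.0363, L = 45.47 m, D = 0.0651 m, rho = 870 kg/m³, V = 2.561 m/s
Case 1: delta_P = 221.5 kPa
Case 2: delta_P = 62.07 kPa
Case 3: delta_P = 72.34 kPa
Ranking (highest first): 1, 3, 2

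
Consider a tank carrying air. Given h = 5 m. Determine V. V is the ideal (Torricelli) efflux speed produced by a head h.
Formula: V = \sqrt{2 g h}
V = √(2·9.81·5) = 9.905 m/s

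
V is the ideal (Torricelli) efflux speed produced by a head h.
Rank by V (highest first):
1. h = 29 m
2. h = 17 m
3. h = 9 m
Case 1: V = 23.85 m/s
Case 2: V = 18.26 m/s
Case 3: V = 13.29 m/s
Ranking (highest first): 1, 2, 3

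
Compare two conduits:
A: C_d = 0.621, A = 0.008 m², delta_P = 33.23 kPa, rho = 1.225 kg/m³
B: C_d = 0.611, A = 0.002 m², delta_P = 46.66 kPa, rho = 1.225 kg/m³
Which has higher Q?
Q(A) = 1157 L/s, Q(B) = 337.3 L/s. Answer: A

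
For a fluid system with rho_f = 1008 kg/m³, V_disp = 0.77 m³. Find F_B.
Formula: F_B = \rho_f g V_{disp}
F_B = 1008·9.81·0.77 = 7614 N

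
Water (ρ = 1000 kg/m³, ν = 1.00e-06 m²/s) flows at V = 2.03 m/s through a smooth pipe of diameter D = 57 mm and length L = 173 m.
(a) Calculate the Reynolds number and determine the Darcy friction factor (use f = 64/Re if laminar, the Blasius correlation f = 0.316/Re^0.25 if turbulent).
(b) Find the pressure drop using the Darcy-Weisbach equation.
(a) Re = V·D/ν = 2.03·0.057/1.00e-06 = 115710 → turbulent (Re > 4000); f = 0.316/Re^0.25 = 0.316/115710^0.25 = 0.017133 (Blasius is strictly valid for Re ≲ 1e5; used here as the smooth-pipe estimate the problem specifies)
(b) Darcy-Weisbach: ΔP = f·(L/D)·½ρV²/1000 = 0.017133·(173/0.057)·½·1000·2.03²/1000 = 107.1 kPa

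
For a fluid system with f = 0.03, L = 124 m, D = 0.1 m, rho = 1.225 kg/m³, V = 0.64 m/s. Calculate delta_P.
Formula: \Delta P = f \frac{L}{D} \frac{\rho V^2}{2}
delta_P = 0.03·(124/0.1)·0.5·1.225·0.64²/1000 = 0.009333 kPa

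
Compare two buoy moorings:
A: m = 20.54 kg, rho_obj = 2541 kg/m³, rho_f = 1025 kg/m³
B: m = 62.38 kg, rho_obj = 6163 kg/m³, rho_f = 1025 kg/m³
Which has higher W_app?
W_app(A) = 120.2 N, W_app(B) = 510.2 N. Answer: B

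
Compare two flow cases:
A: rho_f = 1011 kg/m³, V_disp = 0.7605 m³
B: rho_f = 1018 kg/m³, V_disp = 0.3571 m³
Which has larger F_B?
F_B(A) = 7543 N, F_B(B) = 3566 N. Answer: A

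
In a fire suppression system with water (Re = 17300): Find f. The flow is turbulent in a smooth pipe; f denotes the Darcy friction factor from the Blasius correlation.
Formula: f = \frac{0.316}{Re^{0.25}}
f = 0.316/17300^0.25 = 0.02755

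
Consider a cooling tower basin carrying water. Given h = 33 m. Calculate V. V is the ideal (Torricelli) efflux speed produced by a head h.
Formula: V = \sqrt{2 g h}
V = √(2·9.81·33) = 25.45 m/s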